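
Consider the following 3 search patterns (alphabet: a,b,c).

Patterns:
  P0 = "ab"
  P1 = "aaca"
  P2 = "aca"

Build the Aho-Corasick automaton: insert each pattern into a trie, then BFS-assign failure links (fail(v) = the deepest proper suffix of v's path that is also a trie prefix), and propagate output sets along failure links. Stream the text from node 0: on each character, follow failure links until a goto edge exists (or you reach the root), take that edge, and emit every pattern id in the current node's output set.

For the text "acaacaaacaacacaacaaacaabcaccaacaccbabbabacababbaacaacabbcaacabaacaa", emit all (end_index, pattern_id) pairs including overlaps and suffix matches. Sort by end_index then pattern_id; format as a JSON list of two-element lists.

Build:
Trie (insert patterns):
  n0 'ε': a→1
  n1 'a': a→3 b→2 c→6
  n2 'ab': ·  [P0 ends]
  n3 'aa': c→4
  n4 'aac': a→5
  n5 'aaca': ·  [P1 ends]
  n6 'ac': a→7
  n7 'aca': ·  [P2 ends]

BFS fail/out derivation:
  n1('a'): parent n0 fail=0; on 'a' 0 → fail=0;  out ∅∪∅=∅
  n2('ab'): parent n1 fail=0; on 'b' 0 → fail=0;  out {0}∪∅={0}
  n3('aa'): parent n1 fail=0; on 'a' 0 → fail=1;  out ∅∪∅=∅
  n6('ac'): parent n1 fail=0; on 'c' 0 → fail=0;  out ∅∪∅=∅
  n4('aac'): parent n3 fail=1; on 'c' 1 → fail=6;  out ∅∪∅=∅
  n7('aca'): parent n6 fail=0; on 'a' 0 → fail=1;  out {2}∪∅={2}
  n5('aaca'): parent n4 fail=6; on 'a' 6 → fail=7;  out {1}∪{2}={1,2}

Text stream:
pos 0 'a': at 1
pos 1 'c': at 6
pos 2 'a': at 7  → match P2@[0:2]
pos 3 'a': at 3 ·f
pos 4 'c': at 4
pos 5 'a': at 5  → match P1@[2:5],P2@[3:5]
pos 6 'a': at 3 ·f
pos 7 'a': at 3 ·f
pos 8 'c': at 4
pos 9 'a': at 5  → match P1@[6:9],P2@[7:9]
pos 10 'a': at 3 ·f
pos 11 'c': at 4
pos 12 'a': at 5  → match P1@[9:12],P2@[10:12]
pos 13 'c': at 6 ·f
pos 14 'a': at 7  → match P2@[12:14]
pos 15 'a': at 3 ·f
pos 16 'c': at 4
pos 17 'a': at 5  → match P1@[14:17],P2@[15:17]
pos 18 'a': at 3 ·f
pos 19 'a': at 3 ·f
pos 20 'c': at 4
pos 21 'a': at 5  → match P1@[18:21],P2@[19:21]
pos 22 'a': at 3 ·f
pos 23 'b': at 2 ·f  → match P0@[22:23]
pos 24 'c': at 0 ·f
pos 25 'a': at 1
pos 26 'c': at 6
pos 27 'c': at 0 ·f
pos 28 'a': at 1
pos 29 'a': at 3
pos 30 'c': at 4
pos 31 'a': at 5  → match P1@[28:31],P2@[29:31]
pos 32 'c': at 6 ·f
pos 33 'c': at 0 ·f
pos 34 'b': at 0
pos 35 'a': at 1
pos 36 'b': at 2  → match P0@[35:36]
pos 37 'b': at 0 ·f
pos 38 'a': at 1
pos 39 'b': at 2  → match P0@[38:39]
pos 40 'a': at 1 ·f
pos 41 'c': at 6
pos 42 'a': at 7  → match P2@[40:42]
pos 43 'b': at 2 ·f  → match P0@[42:43]
pos 44 'a': at 1 ·f
pos 45 'b': at 2  → match P0@[44:45]
pos 46 'b': at 0 ·f
pos 47 'a': at 1
pos 48 'a': at 3
pos 49 'c': at 4
pos 50 'a': at 5  → match P1@[47:50],P2@[48:50]
pos 51 'a': at 3 ·f
pos 52 'c': at 4
pos 53 'a': at 5  → match P1@[50:53],P2@[51:53]
pos 54 'b': at 2 ·f  → match P0@[53:54]
pos 55 'b': at 0 ·f
pos 56 'c': at 0
pos 57 'a': at 1
pos 58 'a': at 3
pos 59 'c': at 4
pos 60 'a': at 5  → match P1@[57:60],P2@[58:60]
pos 61 'b': at 2 ·f  → match P0@[60:61]
pos 62 'a': at 1 ·f
pos 63 'a': at 3
pos 64 'c': at 4
pos 65 'a': at 5  → match P1@[62:65],P2@[63:65]
pos 66 'a': at 3 ·f

Matches: [[2,2],[5,1],[5,2],[9,1],[9,2],[12,1],[12,2],[14,2],[17,1],[17,2],[21,1],[21,2],[23,0],[31,1],[31,2],[36,0],[39,0],[42,2],[43,0],[45,0],[50,1],[50,2],[53,1],[53,2],[54,0],[60,1],[60,2],[61,0],[65,1],[65,2]]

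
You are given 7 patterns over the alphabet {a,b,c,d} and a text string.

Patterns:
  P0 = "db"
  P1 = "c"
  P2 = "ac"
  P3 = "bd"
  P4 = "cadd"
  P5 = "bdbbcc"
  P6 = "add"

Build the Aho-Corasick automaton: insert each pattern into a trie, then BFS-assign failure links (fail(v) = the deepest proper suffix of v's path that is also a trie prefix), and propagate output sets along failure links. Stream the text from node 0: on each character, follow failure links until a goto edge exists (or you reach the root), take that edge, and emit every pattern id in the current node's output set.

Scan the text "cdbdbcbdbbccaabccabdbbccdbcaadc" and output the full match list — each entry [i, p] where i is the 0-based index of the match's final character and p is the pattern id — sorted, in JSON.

Build:
Trie (insert patterns):
  0='ε' goto a→4 b→6 c→3 d→1
  1='d' goto b→2
  2='db' goto ·  ←P0
  3='c' goto a→8  ←P1
  4='a' goto c→5 d→15
  5='ac' goto ·  ←P2
  6='b' goto d→7
  7='bd' goto b→11  ←P3
  8='ca' goto d→9
  9='cad' goto d→10
  10='cadd' goto ·  ←P4
  11='bdb' goto b→12
  12='bdbb' goto c→13
  13='bdbbc' goto c→14
  14='bdbbcc' goto ·  ←P5
  15='ad' goto d→16
  16='add' goto ·  ←P6

Failure links (BFS by depth):
  fail(1) 'd': from fail(0)=0 chase 'd': 0 ⇒ 0;  out=∅∪out(0)=∅
  fail(3) 'c': from fail(0)=0 chase 'c': 0 ⇒ 0;  out={1}∪out(0)={1}
  fail(4) 'a': from fail(0)=0 chase 'a': 0 ⇒ 0;  out=∅∪out(0)=∅
  fail(6) 'b': from fail(0)=0 chase 'b': 0 ⇒ 0;  out=∅∪out(0)=∅
  fail(2) 'db': from fail(1)=0 chase 'b': 0 ⇒ 6;  out={0}∪out(6)={0}
  fail(5) 'ac': from fail(4)=0 chase 'c': 0 ⇒ 3;  out={2}∪out(3)={1,2}
  fail(7) 'bd': from fail(6)=0 chase 'd': 0 ⇒ 1;  out={3}∪out(1)={3}
  fail(8) 'ca': from fail(3)=0 chase 'a': 0 ⇒ 4;  out=∅∪out(4)=∅
  fail(15) 'ad': from fail(4)=0 chase 'd': 0 ⇒ 1;  out=∅∪out(1)=∅
  fail(9) 'cad': from fail(8)=4 chase 'd': 4 ⇒ 15;  out=∅∪out(15)=∅
  fail(11) 'bdb': from fail(7)=1 chase 'b': 1 ⇒ 2;  out=∅∪out(2)={0}
  fail(16) 'add': from fail(15)=1 chase 'd': 1→0 ⇒ 1;  out={6}∪out(1)={6}
  fail(10) 'cadd': from fail(9)=15 chase 'd': 15 ⇒ 16;  out={4}∪out(16)={4,6}
  fail(12) 'bdbb': from fail(11)=2 chase 'b': 2→6→0 ⇒ 6;  out=∅∪out(6)=∅
  fail(13) 'bdbbc': from fail(12)=6 chase 'c': 6→0 ⇒ 3;  out=∅∪out(3)={1}
  fail(14) 'bdbbcc': from fail(13)=3 chase 'c': 3→0 ⇒ 3;  out={5}∪out(3)={1,5}

Text stream:
i=0 'c': node 0→3  emit P1@[0:0]
i=1 'd': node 3→1 (via fail)
i=2 'b': node 1→2  emit P0@[1:2]
i=3 'd': node 2→7 (via fail)  emit P3@[2:3]
i=4 'b': node 7→11  emit P0@[3:4]
i=5 'c': node 11→3 (via fail)  emit P1@[5:5]
i=6 'b': node 3→6 (via fail)
i=7 'd': node 6→7  emit P3@[6:7]
i=8 'b': node 7→11  emit P0@[7:8]
i=9 'b': node 11→12
i=10 'c': node 12→13  emit P1@[10:10]
i=11 'c': node 13→14  emit P1@[11:11],P5@[6:11]
i=12 'a': node 14→8 (via fail)
i=13 'a': node 8→4 (via fail)
i=14 'b': node 4→6 (via fail)
i=15 'c': node 6→3 (via fail)  emit P1@[15:15]
i=16 'c': node 3→3 (via fail)  emit P1@[16:16]
i=17 'a': node 3→8
i=18 'b': node 8→6 (via fail)
i=19 'd': node 6→7  emit P3@[18:19]
i=20 'b': node 7→11  emit P0@[19:20]
i=21 'b': node 11→12
i=22 'c': node 12→13  emit P1@[22:22]
i=23 'c': node 13→14  emit P1@[23:23],P5@[18:23]
i=24 'd': node 14→1 (via fail)
i=25 'b': node 1→2  emit P0@[24:25]
i=26 'c': node 2→3 (via fail)  emit P1@[26:26]
i=27 'a': node 3→8
i=28 'a': node 8→4 (via fail)
i=29 'd': node 4→15
i=30 'c': node 15→3 (via fail)  emit P1@[30:30]

Result: [[0,1],[2,0],[3,3],[4,0],[5,1],[7,3],[8,0],[10,1],[11,1],[11,5],[15,1],[16,1],[19,3],[20,0],[22,1],[23,1],[23,5],[25,0],[26,1],[30,1]]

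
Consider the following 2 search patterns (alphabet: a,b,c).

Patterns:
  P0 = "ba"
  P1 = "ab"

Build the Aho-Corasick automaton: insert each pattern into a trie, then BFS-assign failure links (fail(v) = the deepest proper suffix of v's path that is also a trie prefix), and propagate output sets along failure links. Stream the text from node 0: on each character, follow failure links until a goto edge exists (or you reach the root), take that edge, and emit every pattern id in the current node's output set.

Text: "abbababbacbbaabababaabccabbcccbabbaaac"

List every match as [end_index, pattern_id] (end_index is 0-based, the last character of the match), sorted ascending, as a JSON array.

Build automaton:
Trie nodes:
  n0 'ε': a→3 b→1
  n1 'b': a→2
  n2 'ba': ·  [P0 ends]
  n3 'a': b→4
  n4 'ab': ·  [P1 ends]

Failure links (BFS by depth):
  n1('b'): parent n0 fail=0; on 'b' 0 → fail=0;  out ∅∪∅=∅
  n3('a'): parent n0 fail=0; on 'a' 0 → fail=0;  out ∅∪∅=∅
  n2('ba'): parent n1 fail=0; on 'a' 0 → fail=3;  out {0}∪∅={0}
  n4('ab'): parent n3 fail=0; on 'b' 0 → fail=1;  out {1}∪∅={1}

Text stream:
[0] read 'a'  n0⇒n3
[1] read 'b'  n3⇒n4  → match P1@[0:1]
[2] read 'b'  n4⇒n1 (fail-walked)
[3] read 'a'  n1⇒n2  → match P0@[2:3]
[4] read 'b'  n2⇒n4 (fail-walked)  → match P1@[3:4]
[5] read 'a'  n4⇒n2 (fail-walked)  → match P0@[4:5]
[6] read 'b'  n2⇒n4 (fail-walked)  → match P1@[5:6]
[7] read 'b'  n4⇒n1 (fail-walked)
[8] read 'a'  n1⇒n2  → match P0@[7:8]
[9] read 'c'  n2⇒n0 (fail-walked)
[10] read 'b'  n0⇒n1
[11] read 'b'  n1⇒n1 (fail-walked)
[12] read 'a'  n1⇒n2  → match P0@[11:12]
[13] read 'a'  n2⇒n3 (fail-walked)
[14] read 'b'  n3⇒n4  → match P1@[13:14]
[15] read 'a'  n4⇒n2 (fail-walked)  → match P0@[14:15]
[16] read 'b'  n2⇒n4 (fail-walked)  → match P1@[15:16]
[17] read 'a'  n4⇒n2 (fail-walked)  → match P0@[16:17]
[18] read 'b'  n2⇒n4 (fail-walked)  → match P1@[17:18]
[19] read 'a'  n4⇒n2 (fail-walked)  → match P0@[18:19]
[20] read 'a'  n2⇒n3 (fail-walked)
[21] read 'b'  n3⇒n4  → match P1@[20:21]
[22] read 'c'  n4⇒n0 (fail-walked)
[23] read 'c'  n0⇒n0
[24] read 'a'  n0⇒n3
[25] read 'b'  n3⇒n4  → match P1@[24:25]
[26] read 'b'  n4⇒n1 (fail-walked)
[27] read 'c'  n1⇒n0 (fail-walked)
[28] read 'c'  n0⇒n0
[29] read 'c'  n0⇒n0
[30] read 'b'  n0⇒n1
[31] read 'a'  n1⇒n2  → match P0@[30:31]
[32] read 'b'  n2⇒n4 (fail-walked)  → match P1@[31:32]
[33] read 'b'  n4⇒n1 (fail-walked)
[34] read 'a'  n1⇒n2  → match P0@[33:34]
[35] read 'a'  n2⇒n3 (fail-walked)
[36] read 'a'  n3⇒n3 (fail-walked)
[37] read 'c'  n3⇒n0 (fail-walked)

Matches: [[1,1],[3,0],[4,1],[5,0],[6,1],[8,0],[12,0],[14,1],[15,0],[16,1],[17,0],[18,1],[19,0],[21,1],[25,1],[31,0],[32,1],[34,0]]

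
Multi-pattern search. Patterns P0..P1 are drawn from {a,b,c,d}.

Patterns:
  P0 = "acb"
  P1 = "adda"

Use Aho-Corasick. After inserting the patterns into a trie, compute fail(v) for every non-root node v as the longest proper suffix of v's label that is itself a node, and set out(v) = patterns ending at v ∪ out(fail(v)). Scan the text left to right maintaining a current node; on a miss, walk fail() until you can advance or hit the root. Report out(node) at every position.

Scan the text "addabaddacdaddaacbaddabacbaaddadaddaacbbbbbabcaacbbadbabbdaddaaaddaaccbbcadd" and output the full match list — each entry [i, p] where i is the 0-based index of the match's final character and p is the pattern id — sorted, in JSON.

Build automaton:
Trie nodes:
  n0 'ε': a→1
  n1 'a': c→2 d→4
  n2 'ac': b→3
  n3 'acb': ·  [P0 ends]
  n4 'ad': d→5
  n5 'add': a→6
  n6 'adda': ·  [P1 ends]

BFS fail/out derivation:
  n1('a'): parent n0 fail=0; on 'a' 0 → fail=0;  out ∅∪∅=∅
  n2('ac'): parent n1 fail=0; on 'c' 0 → fail=0;  out ∅∪∅=∅
  n4('ad'): parent n1 fail=0; on 'd' 0 → fail=0;  out ∅∪∅=∅
  n3('acb'): parent n2 fail=0; on 'b' 0 → fail=0;  out {0}∪∅={0}
  n5('add'): parent n4 fail=0; on 'd' 0 → fail=0;  out ∅∪∅=∅
  n6('adda'): parent n5 fail=0; on 'a' 0 → fail=1;  out {1}∪∅={1}

Text stream:
[0] read 'a'  n0⇒n1
[1] read 'd'  n1⇒n4
[2] read 'd'  n4⇒n5
[3] read 'a'  n5⇒n6  → match P1@[0:3]
[4] read 'b'  n6⇒n0 ·f
[5] read 'a'  n0⇒n1
[6] read 'd'  n1⇒n4
[7] read 'd'  n4⇒n5
[8] read 'a'  n5⇒n6  → match P1@[5:8]
[9] read 'c'  n6⇒n2 ·f
[10] read 'd'  n2⇒n0 ·f
[11] read 'a'  n0⇒n1
[12] read 'd'  n1⇒n4
[13] read 'd'  n4⇒n5
[14] read 'a'  n5⇒n6  → match P1@[11:14]
[15] read 'a'  n6⇒n1 ·f
[16] read 'c'  n1⇒n2
[17] read 'b'  n2⇒n3  → match P0@[15:17]
[18] read 'a'  n3⇒n1 ·f
[19] read 'd'  n1⇒n4
[20] read 'd'  n4⇒n5
[21] read 'a'  n5⇒n6  → match P1@[18:21]
[22] read 'b'  n6⇒n0 ·f
[23] read 'a'  n0⇒n1
[24] read 'c'  n1⇒n2
[25] read 'b'  n2⇒n3  → match P0@[23:25]
[26] read 'a'  n3⇒n1 ·f
[27] read 'a'  n1⇒n1 ·f
[28] read 'd'  n1⇒n4
[29] read 'd'  n4⇒n5
[30] read 'a'  n5⇒n6  → match P1@[27:30]
[31] read 'd'  n6⇒n4 ·f
[32] read 'a'  n4⇒n1 ·f
[33] read 'd'  n1⇒n4
[34] read 'd'  n4⇒n5
[35] read 'a'  n5⇒n6  → match P1@[32:35]
[36] read 'a'  n6⇒n1 ·f
[37] read 'c'  n1⇒n2
[38] read 'b'  n2⇒n3  → match P0@[36:38]
[39] read 'b'  n3⇒n0 ·f
[40] read 'b'  n0⇒n0
[41] read 'b'  n0⇒n0
[42] read 'b'  n0⇒n0
[43] read 'a'  n0⇒n1
[44] read 'b'  n1⇒n0 ·f
[45] read 'c'  n0⇒n0
[46] read 'a'  n0⇒n1
[47] read 'a'  n1⇒n1 ·f
[48] read 'c'  n1⇒n2
[49] read 'b'  n2⇒n3  → match P0@[47:49]
[50] read 'b'  n3⇒n0 ·f
[51] read 'a'  n0⇒n1
[52] read 'd'  n1⇒n4
[53] read 'b'  n4⇒n0 ·f
[54] read 'a'  n0⇒n1
[55] read 'b'  n1⇒n0 ·f
[56] read 'b'  n0⇒n0
[57] read 'd'  n0⇒n0
[58] read 'a'  n0⇒n1
[59] read 'd'  n1⇒n4
[60] read 'd'  n4⇒n5
[61] read 'a'  n5⇒n6  → match P1@[58:61]
[62] read 'a'  n6⇒n1 ·f
[63] read 'a'  n1⇒n1 ·f
[64] read 'd'  n1⇒n4
[65] read 'd'  n4⇒n5
[66] read 'a'  n5⇒n6  → match P1@[63:66]
[67] read 'a'  n6⇒n1 ·f
[68] read 'c'  n1⇒n2
[69] read 'c'  n2⇒n0 ·f
[70] read 'b'  n0⇒n0
[71] read 'b'  n0⇒n0
[72] read 'c'  n0⇒n0
[73] read 'a'  n0⇒n1
[74] read 'd'  n1⇒n4
[75] read 'd'  n4⇒n5

All matches (sorted): [[3,1],[8,1],[14,1],[17,0],[21,1],[25,0],[30,1],[35,1],[38,0],[49,0],[61,1],[66,1]]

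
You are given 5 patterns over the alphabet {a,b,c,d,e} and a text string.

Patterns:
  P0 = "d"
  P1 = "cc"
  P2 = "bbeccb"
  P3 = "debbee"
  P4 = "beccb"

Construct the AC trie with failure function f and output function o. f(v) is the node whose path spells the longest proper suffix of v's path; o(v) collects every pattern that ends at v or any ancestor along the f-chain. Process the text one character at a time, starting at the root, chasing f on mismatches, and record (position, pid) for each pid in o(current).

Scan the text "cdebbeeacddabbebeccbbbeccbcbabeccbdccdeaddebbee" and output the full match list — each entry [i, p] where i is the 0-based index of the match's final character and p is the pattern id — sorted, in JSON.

Build automaton:
Trie nodes:
  0='ε' goto b→4 c→2 d→1
  1='d' goto e→10  ←P0
  2='c' goto c→3
  3='cc' goto ·  ←P1
  4='b' goto b→5 e→15
  5='bb' goto e→6
  6='bbe' goto c→7
  7='bbec' goto c→8
  8='bbecc' goto b→9
  9='bbeccb' goto ·  ←P2
  10='de' goto b→11
  11='deb' goto b→12
  12='debb' goto e→13
  13='debbe' goto e→14
  14='debbee' goto ·  ←P3
  15='be' goto c→16
  16='bec' goto c→17
  17='becc' goto b→18
  18='beccb' goto ·  ←P4

Failure links (BFS by depth):
  fail(1) 'd': from fail(0)=0 chase 'd': 0 ⇒ 0;  out={0}∪out(0)={0}
  fail(2) 'c': from fail(0)=0 chase 'c': 0 ⇒ 0;  out=∅∪out(0)=∅
  fail(4) 'b': from fail(0)=0 chase 'b': 0 ⇒ 0;  out=∅∪out(0)=∅
  fail(3) 'cc': from fail(2)=0 chase 'c': 0 ⇒ 2;  out={1}∪out(2)={1}
  fail(5) 'bb': from fail(4)=0 chase 'b': 0 ⇒ 4;  out=∅∪out(4)=∅
  fail(10) 'de': from fail(1)=0 chase 'e': 0 ⇒ 0;  out=∅∪out(0)=∅
  fail(15) 'be': from fail(4)=0 chase 'e': 0 ⇒ 0;  out=∅∪out(0)=∅
  fail(6) 'bbe': from fail(5)=4 chase 'e': 4 ⇒ 15;  out=∅∪out(15)=∅
  fail(11) 'deb': from fail(10)=0 chase 'b': 0 ⇒ 4;  out=∅∪out(4)=∅
  fail(16) 'bec': from fail(15)=0 chase 'c': 0 ⇒ 2;  out=∅∪out(2)=∅
  fail(7) 'bbec': from fail(6)=15 chase 'c': 15 ⇒ 16;  out=∅∪out(16)=∅
  fail(12) 'debb': from fail(11)=4 chase 'b': 4 ⇒ 5;  out=∅∪out(5)=∅
  fail(17) 'becc': from fail(16)=2 chase 'c': 2 ⇒ 3;  out=∅∪out(3)={1}
  fail(8) 'bbecc': from fail(7)=16 chase 'c': 16 ⇒ 17;  out=∅∪out(17)={1}
  fail(13) 'debbe': from fail(12)=5 chase 'e': 5 ⇒ 6;  out=∅∪out(6)=∅
  fail(18) 'beccb': from fail(17)=3 chase 'b': 3→2→0 ⇒ 4;  out={4}∪out(4)={4}
  fail(9) 'bbeccb': from fail(8)=17 chase 'b': 17 ⇒ 18;  out={2}∪out(18)={2,4}
  fail(14) 'debbee': from fail(13)=6 chase 'e': 6→15→0 ⇒ 0;  out={3}∪out(0)={3}

Scan:
[0] read 'c'  n0⇒n2
[1] read 'd'  n2⇒n1 (via fail)  ** P0@[1:1]
[2] read 'e'  n1⇒n10
[3] read 'b'  n10⇒n11
[4] read 'b'  n11⇒n12
[5] read 'e'  n12⇒n13
[6] read 'e'  n13⇒n14  ** P3@[1:6]
[7] read 'a'  n14⇒n0 (via fail)
[8] read 'c'  n0⇒n2
[9] read 'd'  n2⇒n1 (via fail)  ** P0@[9:9]
[10] read 'd'  n1⇒n1 (via fail)  ** P0@[10:10]
[11] read 'a'  n1⇒n0 (via fail)
[12] read 'b'  n0⇒n4
[13] read 'b'  n4⇒n5
[14] read 'e'  n5⇒n6
[15] read 'b'  n6⇒n4 (via fail)
[16] read 'e'  n4⇒n15
[17] read 'c'  n15⇒n16
[18] read 'c'  n16⇒n17  ** P1@[17:18]
[19] read 'b'  n17⇒n18  ** P4@[15:19]
[20] read 'b'  n18⇒n5 (via fail)
[21] read 'b'  n5⇒n5 (via fail)
[22] read 'e'  n5⇒n6
[23] read 'c'  n6⇒n7
[24] read 'c'  n7⇒n8  ** P1@[23:24]
[25] read 'b'  n8⇒n9  ** P2@[20:25],P4@[21:25]
[26] read 'c'  n9⇒n2 (via fail)
[27] read 'b'  n2⇒n4 (via fail)
[28] read 'a'  n4⇒n0 (via fail)
[29] read 'b'  n0⇒n4
[30] read 'e'  n4⇒n15
[31] read 'c'  n15⇒n16
[32] read 'c'  n16⇒n17  ** P1@[31:32]
[33] read 'b'  n17⇒n18  ** P4@[29:33]
[34] read 'd'  n18⇒n1 (via fail)  ** P0@[34:34]
[35] read 'c'  n1⇒n2 (via fail)
[36] read 'c'  n2⇒n3  ** P1@[35:36]
[37] read 'd'  n3⇒n1 (via fail)  ** P0@[37:37]
[38] read 'e'  n1⇒n10
[39] read 'a'  n10⇒n0 (via fail)
[40] read 'd'  n0⇒n1  ** P0@[40:40]
[41] read 'd'  n1⇒n1 (via fail)  ** P0@[41:41]
[42] read 'e'  n1⇒n10
[43] read 'b'  n10⇒n11
[44] read 'b'  n11⇒n12
[45] read 'e'  n12⇒n13
[46] read 'e'  n13⇒n14  ** P3@[41:46]

All matches (sorted): [[1,0],[6,3],[9,0],[10,0],[18,1],[19,4],[24,1],[25,2],[25,4],[32,1],[33,4],[34,0],[36,1],[37,0],[40,0],[41,0],[46,3]]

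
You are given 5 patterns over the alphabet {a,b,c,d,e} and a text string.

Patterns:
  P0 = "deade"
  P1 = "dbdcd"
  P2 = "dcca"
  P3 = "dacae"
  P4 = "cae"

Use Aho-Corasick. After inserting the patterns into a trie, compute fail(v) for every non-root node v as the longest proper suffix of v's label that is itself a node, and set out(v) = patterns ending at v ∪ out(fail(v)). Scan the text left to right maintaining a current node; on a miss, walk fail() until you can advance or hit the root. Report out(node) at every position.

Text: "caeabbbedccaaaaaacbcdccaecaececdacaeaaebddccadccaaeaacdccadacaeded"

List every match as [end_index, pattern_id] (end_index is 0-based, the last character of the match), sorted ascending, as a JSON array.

Construct AC machine:
Trie (insert patterns):
  0='ε' goto c→17 d→1
  1='d' goto a→13 b→6 c→10 e→2
  2='de' goto a→3
  3='dea' goto d→4
  4='dead' goto e→5
  5='deade' goto ·  ←P0
  6='db' goto d→7
  7='dbd' goto c→8
  8='dbdc' goto d→9
  9='dbdcd' goto ·  ←P1
  10='dc' goto c→11
  11='dcc' goto a→12
  12='dcca' goto ·  ←P2
  13='da' goto c→14
  14='dac' goto a→15
  15='daca' goto e→16
  16='dacae' goto ·  ←P3
  17='c' goto a→18
  18='ca' goto e→19
  19='cae' goto ·  ←P4

BFS fail/out derivation:
  n1('d'): parent n0 fail=0; on 'd' 0 → fail=0;  out ∅∪∅=∅
  n17('c'): parent n0 fail=0; on 'c' 0 → fail=0;  out ∅∪∅=∅
  n2('de'): parent n1 fail=0; on 'e' 0 → fail=0;  out ∅∪∅=∅
  n6('db'): parent n1 fail=0; on 'b' 0 → fail=0;  out ∅∪∅=∅
  n10('dc'): parent n1 fail=0; on 'c' 0 → fail=17;  out ∅∪∅=∅
  n13('da'): parent n1 fail=0; on 'a' 0 → fail=0;  out ∅∪∅=∅
  n18('ca'): parent n17 fail=0; on 'a' 0 → fail=0;  out ∅∪∅=∅
  n3('dea'): parent n2 fail=0; on 'a' 0 → fail=0;  out ∅∪∅=∅
  n7('dbd'): parent n6 fail=0; on 'd' 0 → fail=1;  out ∅∪∅=∅
  n11('dcc'): parent n10 fail=17; on 'c' 17→0 → fail=17;  out ∅∪∅=∅
  n14('dac'): parent n13 fail=0; on 'c' 0 → fail=17;  out ∅∪∅=∅
  n19('cae'): parent n18 fail=0; on 'e' 0 → fail=0;  out {4}∪∅={4}
  n4('dead'): parent n3 fail=0; on 'd' 0 → fail=1;  out ∅∪∅=∅
  n8('dbdc'): parent n7 fail=1; on 'c' 1 → fail=10;  out ∅∪∅=∅
  n12('dcca'): parent n11 fail=17; on 'a' 17 → fail=18;  out {2}∪∅={2}
  n15('daca'): parent n14 fail=17; on 'a' 17 → fail=18;  out ∅∪∅=∅
  n5('deade'): parent n4 fail=1; on 'e' 1 → fail=2;  out {0}∪∅={0}
  n9('dbdcd'): parent n8 fail=10; on 'd' 10→17→0 → fail=1;  out {1}∪∅={1}
  n16('dacae'): parent n15 fail=18; on 'e' 18 → fail=19;  out {3}∪{4}={3,4}

Run:
[0] read 'c'  n0⇒n17
[1] read 'a'  n17⇒n18
[2] read 'e'  n18⇒n19  ** P4@[0:2]
[3] read 'a'  n19⇒n0 ·f
[4] read 'b'  n0⇒n0
[5] read 'b'  n0⇒n0
[6] read 'b'  n0⇒n0
[7] read 'e'  n0⇒n0
[8] read 'd'  n0⇒n1
[9] read 'c'  n1⇒n10
[10] read 'c'  n10⇒n11
[11] read 'a'  n11⇒n12  ** P2@[8:11]
[12] read 'a'  n12⇒n0 ·f
[13] read 'a'  n0⇒n0
[14] read 'a'  n0⇒n0
[15] read 'a'  n0⇒n0
[16] read 'a'  n0⇒n0
[17] read 'c'  n0⇒n17
[18] read 'b'  n17⇒n0 ·f
[19] read 'c'  n0⇒n17
[20] read 'd'  n17⇒n1 ·f
[21] read 'c'  n1⇒n10
[22] read 'c'  n10⇒n11
[23] read 'a'  n11⇒n12  ** P2@[20:23]
[24] read 'e'  n12⇒n19 ·f  ** P4@[22:24]
[25] read 'c'  n19⇒n17 ·f
[26] read 'a'  n17⇒n18
[27] read 'e'  n18⇒n19  ** P4@[25:27]
[28] read 'c'  n19⇒n17 ·f
[29] read 'e'  n17⇒n0 ·f
[30] read 'c'  n0⇒n17
[31] read 'd'  n17⇒n1 ·f
[32] read 'a'  n1⇒n13
[33] read 'c'  n13⇒n14
[34] read 'a'  n14⇒n15
[35] read 'e'  n15⇒n16  ** P3@[31:35],P4@[33:35]
[36] read 'a'  n16⇒n0 ·f
[37] read 'a'  n0⇒n0
[38] read 'e'  n0⇒n0
[39] read 'b'  n0⇒n0
[40] read 'd'  n0⇒n1
[41] read 'd'  n1⇒n1 ·f
[42] read 'c'  n1⇒n10
[43] read 'c'  n10⇒n11
[44] read 'a'  n11⇒n12  ** P2@[41:44]
[45] read 'd'  n12⇒n1 ·f
[46] read 'c'  n1⇒n10
[47] read 'c'  n10⇒n11
[48] read 'a'  n11⇒n12  ** P2@[45:48]
[49] read 'a'  n12⇒n0 ·f
[50] read 'e'  n0⇒n0
[51] read 'a'  n0⇒n0
[52] read 'a'  n0⇒n0
[53] read 'c'  n0⇒n17
[54] read 'd'  n17⇒n1 ·f
[55] read 'c'  n1⇒n10
[56] read 'c'  n10⇒n11
[57] read 'a'  n11⇒n12  ** P2@[54:57]
[58] read 'd'  n12⇒n1 ·f
[59] read 'a'  n1⇒n13
[60] read 'c'  n13⇒n14
[61] read 'a'  n14⇒n15
[62] read 'e'  n15⇒n16  ** P3@[58:62],P4@[60:62]
[63] read 'd'  n16⇒n1 ·f
[64] read 'e'  n1⇒n2
[65] read 'd'  n2⇒n1 ·f

Matches: [[2,4],[11,2],[23,2],[24,4],[27,4],[35,3],[35,4],[44,2],[48,2],[57,2],[62,3],[62,4]]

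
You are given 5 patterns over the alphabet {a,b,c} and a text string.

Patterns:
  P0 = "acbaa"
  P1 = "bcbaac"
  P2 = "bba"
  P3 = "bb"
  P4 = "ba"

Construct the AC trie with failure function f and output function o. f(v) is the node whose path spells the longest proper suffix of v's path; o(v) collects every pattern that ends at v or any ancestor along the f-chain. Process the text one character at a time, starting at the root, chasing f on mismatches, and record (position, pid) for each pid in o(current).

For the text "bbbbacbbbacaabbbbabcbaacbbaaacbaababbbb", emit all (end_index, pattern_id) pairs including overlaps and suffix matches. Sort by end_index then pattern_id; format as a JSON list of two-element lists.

Construct AC machine:
Trie (insert patterns):
  0='ε' goto a→1 b→6
  1='a' goto c→2
  2='ac' goto b→3
  3='acb' goto a→4
  4='acba' goto a→5
  5='acbaa' goto ·  [P0 ends]
  6='b' goto a→14 b→12 c→7
  7='bc' goto b→8
  8='bcb' goto a→9
  9='bcba' goto a→10
  10='bcbaa' goto c→11
  11='bcbaac' goto ·  [P1 ends]
  12='bb' goto a→13  [P3 ends]
  13='bba' goto ·  [P2 ends]
  14='ba' goto ·  [P4 ends]

Failure links (BFS by depth):
  n1('a'): parent n0 fail=0; on 'a' 0 → fail=0;  out ∅∪∅=∅
  n6('b'): parent n0 fail=0; on 'b' 0 → fail=0;  out ∅∪∅=∅
  n2('ac'): parent n1 fail=0; on 'c' 0 → fail=0;  out ∅∪∅=∅
  n7('bc'): parent n6 fail=0; on 'c' 0 → fail=0;  out ∅∪∅=∅
  n12('bb'): parent n6 fail=0; on 'b' 0 → fail=6;  out {3}∪∅={3}
  n14('ba'): parent n6 fail=0; on 'a' 0 → fail=1;  out {4}∪∅={4}
  n3('acb'): parent n2 fail=0; on 'b' 0 → fail=6;  out ∅∪∅=∅
  n8('bcb'): parent n7 fail=0; on 'b' 0 → fail=6;  out ∅∪∅=∅
  n13('bba'): parent n12 fail=6; on 'a' 6 → fail=14;  out {2}∪{4}={2,4}
  n4('acba'): parent n3 fail=6; on 'a' 6 → fail=14;  out ∅∪{4}={4}
  n9('bcba'): parent n8 fail=6; on 'a' 6 → fail=14;  out ∅∪{4}={4}
  n5('acbaa'): parent n4 fail=14; on 'a' 14→1→0 → fail=1;  out {0}∪∅={0}
  n10('bcbaa'): parent n9 fail=14; on 'a' 14→1→0 → fail=1;  out ∅∪∅=∅
  n11('bcbaac'): parent n10 fail=1; on 'c' 1 → fail=2;  out {1}∪∅={1}

Text stream:
pos 0 'b': at 6
pos 1 'b': at 12  ** P3@[0:1]
pos 2 'b': at 12 (fail-walked)  ** P3@[1:2]
pos 3 'b': at 12 (fail-walked)  ** P3@[2:3]
pos 4 'a': at 13  ** P2@[2:4],P4@[3:4]
pos 5 'c': at 2 (fail-walked)
pos 6 'b': at 3
pos 7 'b': at 12 (fail-walked)  ** P3@[6:7]
pos 8 'b': at 12 (fail-walked)  ** P3@[7:8]
pos 9 'a': at 13  ** P2@[7:9],P4@[8:9]
pos 10 'c': at 2 (fail-walked)
pos 11 'a': at 1 (fail-walked)
pos 12 'a': at 1 (fail-walked)
pos 13 'b': at 6 (fail-walked)
pos 14 'b': at 12  ** P3@[13:14]
pos 15 'b': at 12 (fail-walked)  ** P3@[14:15]
pos 16 'b': at 12 (fail-walked)  ** P3@[15:16]
pos 17 'a': at 13  ** P2@[15:17],P4@[16:17]
pos 18 'b': at 6 (fail-walked)
pos 19 'c': at 7
pos 20 'b': at 8
pos 21 'a': at 9  ** P4@[20:21]
pos 22 'a': at 10
pos 23 'c': at 11  ** P1@[18:23]
pos 24 'b': at 3 (fail-walked)
pos 25 'b': at 12 (fail-walked)  ** P3@[24:25]
pos 26 'a': at 13  ** P2@[24:26],P4@[25:26]
pos 27 'a': at 1 (fail-walked)
pos 28 'a': at 1 (fail-walked)
pos 29 'c': at 2
pos 30 'b': at 3
pos 31 'a': at 4  ** P4@[30:31]
pos 32 'a': at 5  ** P0@[28:32]
pos 33 'b': at 6 (fail-walked)
pos 34 'a': at 14  ** P4@[33:34]
pos 35 'b': at 6 (fail-walked)
pos 36 'b': at 12  ** P3@[35:36]
pos 37 'b': at 12 (fail-walked)  ** P3@[36:37]
pos 38 'b': at 12 (fail-walked)  ** P3@[37:38]

Result: [[1,3],[2,3],[3,3],[4,2],[4,4],[7,3],[8,3],[9,2],[9,4],[14,3],[15,3],[16,3],[17,2],[17,4],[21,4],[23,1],[25,3],[26,2],[26,4],[31,4],[32,0],[34,4],[36,3],[37,3],[38,3]]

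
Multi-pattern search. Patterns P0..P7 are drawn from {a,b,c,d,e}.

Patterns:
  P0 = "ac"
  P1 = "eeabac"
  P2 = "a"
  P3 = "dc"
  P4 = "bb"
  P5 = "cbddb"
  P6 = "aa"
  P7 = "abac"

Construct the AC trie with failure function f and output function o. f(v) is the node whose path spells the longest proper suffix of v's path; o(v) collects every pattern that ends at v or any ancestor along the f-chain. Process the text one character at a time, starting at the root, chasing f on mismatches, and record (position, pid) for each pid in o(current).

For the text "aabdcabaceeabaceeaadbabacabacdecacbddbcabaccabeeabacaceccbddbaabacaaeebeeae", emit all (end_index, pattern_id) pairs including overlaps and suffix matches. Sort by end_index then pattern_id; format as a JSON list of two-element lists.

Construct AC machine:
Trie nodes:
  0='ε' goto a→1 b→11 c→13 d→9 e→3
  1='a' goto a→18 b→19 c→2  [P2 ends]
  2='ac' goto ·  [P0 ends]
  3='e' goto e→4
  4='ee' goto a→5
  5='eea' goto b→6
  6='eeab' goto a→7
  7='eeaba' goto c→8
  8='eeabac' goto ·  [P1 ends]
  9='d' goto c→10
  10='dc' goto ·  [P3 ends]
  11='b' goto b→12
  12='bb' goto ·  [P4 ends]
  13='c' goto b→14
  14='cb' goto d→15
  15='cbd' goto d→16
  16='cbdd' goto b→17
  17='cbddb' goto ·  [P5 ends]
  18='aa' goto ·  [P6 ends]
  19='ab' goto a→20
  20='aba' goto c→21
  21='abac' goto ·  [P7 ends]

Failure links (BFS by depth):
  fail(1) 'a': from fail(0)=0 chase 'a': 0 ⇒ 0;  out={2}∪out(0)={2}
  fail(3) 'e': from fail(0)=0 chase 'e': 0 ⇒ 0;  out=∅∪out(0)=∅
  fail(9) 'd': from fail(0)=0 chase 'd': 0 ⇒ 0;  out=∅∪out(0)=∅
  fail(11) 'b': from fail(0)=0 chase 'b': 0 ⇒ 0;  out=∅∪out(0)=∅
  fail(13) 'c': from fail(0)=0 chase 'c': 0 ⇒ 0;  out=∅∪out(0)=∅
  fail(2) 'ac': from fail(1)=0 chase 'c': 0 ⇒ 13;  out={0}∪out(13)={0}
  fail(4) 'ee': from fail(3)=0 chase 'e': 0 ⇒ 3;  out=∅∪out(3)=∅
  fail(10) 'dc': from fail(9)=0 chase 'c': 0 ⇒ 13;  out={3}∪out(13)={3}
  fail(12) 'bb': from fail(11)=0 chase 'b': 0 ⇒ 11;  out={4}∪out(11)={4}
  fail(14) 'cb': from fail(13)=0 chase 'b': 0 ⇒ 11;  out=∅∪out(11)=∅
  fail(18) 'aa': from fail(1)=0 chase 'a': 0 ⇒ 1;  out={6}∪out(1)={2,6}
  fail(19) 'ab': from fail(1)=0 chase 'b': 0 ⇒ 11;  out=∅∪out(11)=∅
  fail(5) 'eea': from fail(4)=3 chase 'a': 3→0 ⇒ 1;  out=∅∪out(1)={2}
  fail(15) 'cbd': from fail(14)=11 chase 'd': 11→0 ⇒ 9;  out=∅∪out(9)=∅
  fail(20) 'aba': from fail(19)=11 chase 'a': 11→0 ⇒ 1;  out=∅∪out(1)={2}
  fail(6) 'eeab': from fail(5)=1 chase 'b': 1 ⇒ 19;  out=∅∪out(19)=∅
  fail(16) 'cbdd': from fail(15)=9 chase 'd': 9→0 ⇒ 9;  out=∅∪out(9)=∅
  fail(21) 'abac': from fail(20)=1 chase 'c': 1 ⇒ 2;  out={7}∪out(2)={0,7}
  fail(7) 'eeaba': from fail(6)=19 chase 'a': 19 ⇒ 20;  out=∅∪out(20)={2}
  fail(17) 'cbddb': from fail(16)=9 chase 'b': 9→0 ⇒ 11;  out={5}∪out(11)={5}
  fail(8) 'eeabac': from fail(7)=20 chase 'c': 20 ⇒ 21;  out={1}∪out(21)={0,1,7}

Text stream:
pos 0 'a': at 1  emit P2@[0:0]
pos 1 'a': at 18  emit P2@[1:1],P6@[0:1]
pos 2 'b': at 19 (fail-walked)
pos 3 'd': at 9 (fail-walked)
pos 4 'c': at 10  emit P3@[3:4]
pos 5 'a': at 1 (fail-walked)  emit P2@[5:5]
pos 6 'b': at 19
pos 7 'a': at 20  emit P2@[7:7]
pos 8 'c': at 21  emit P0@[7:8],P7@[5:8]
pos 9 'e': at 3 (fail-walked)
pos 10 'e': at 4
pos 11 'a': at 5  emit P2@[11:11]
pos 12 'b': at 6
pos 13 'a': at 7  emit P2@[13:13]
pos 14 'c': at 8  emit P0@[13:14],P1@[9:14],P7@[11:14]
pos 15 'e': at 3 (fail-walked)
pos 16 'e': at 4
pos 17 'a': at 5  emit P2@[17:17]
pos 18 'a': at 18 (fail-walked)  emit P2@[18:18],P6@[17:18]
pos 19 'd': at 9 (fail-walked)
pos 20 'b': at 11 (fail-walked)
pos 21 'a': at 1 (fail-walked)  emit P2@[21:21]
pos 22 'b': at 19
pos 23 'a': at 20  emit P2@[23:23]
pos 24 'c': at 21  emit P0@[23:24],P7@[21:24]
pos 25 'a': at 1 (fail-walked)  emit P2@[25:25]
pos 26 'b': at 19
pos 27 'a': at 20  emit P2@[27:27]
pos 28 'c': at 21  emit P0@[27:28],P7@[25:28]
pos 29 'd': at 9 (fail-walked)
pos 30 'e': at 3 (fail-walked)
pos 31 'c': at 13 (fail-walked)
pos 32 'a': at 1 (fail-walked)  emit P2@[32:32]
pos 33 'c': at 2  emit P0@[32:33]
pos 34 'b': at 14 (fail-walked)
pos 35 'd': at 15
pos 36 'd': at 16
pos 37 'b': at 17  emit P5@[33:37]
pos 38 'c': at 13 (fail-walked)
pos 39 'a': at 1 (fail-walked)  emit P2@[39:39]
pos 40 'b': at 19
pos 41 'a': at 20  emit P2@[41:41]
pos 42 'c': at 21  emit P0@[41:42],P7@[39:42]
pos 43 'c': at 13 (fail-walked)
pos 44 'a': at 1 (fail-walked)  emit P2@[44:44]
pos 45 'b': at 19
pos 46 'e': at 3 (fail-walked)
pos 47 'e': at 4
pos 48 'a': at 5  emit P2@[48:48]
pos 49 'b': at 6
pos 50 'a': at 7  emit P2@[50:50]
pos 51 'c': at 8  emit P0@[50:51],P1@[46:51],P7@[48:51]
pos 52 'a': at 1 (fail-walked)  emit P2@[52:52]
pos 53 'c': at 2  emit P0@[52:53]
pos 54 'e': at 3 (fail-walked)
pos 55 'c': at 13 (fail-walked)
pos 56 'c': at 13 (fail-walked)
pos 57 'b': at 14
pos 58 'd': at 15
pos 59 'd': at 16
pos 60 'b': at 17  emit P5@[56:60]
pos 61 'a': at 1 (fail-walked)  emit P2@[61:61]
pos 62 'a': at 18  emit P2@[62:62],P6@[61:62]
pos 63 'b': at 19 (fail-walked)
pos 64 'a': at 20  emit P2@[64:64]
pos 65 'c': at 21  emit P0@[64:65],P7@[62:65]
pos 66 'a': at 1 (fail-walked)  emit P2@[66:66]
pos 67 'a': at 18  emit P2@[67:67],P6@[66:67]
pos 68 'e': at 3 (fail-walked)
pos 69 'e': at 4
pos 70 'b': at 11 (fail-walked)
pos 71 'e': at 3 (fail-walked)
pos 72 'e': at 4
pos 73 'a': at 5  emit P2@[73:73]
pos 74 'e': at 3 (fail-walked)

All matches (sorted): [[0,2],[1,2],[1,6],[4,3],[5,2],[7,2],[8,0],[8,7],[11,2],[13,2],[14,0],[14,1],[14,7],[17,2],[18,2],[18,6],[21,2],[23,2],[24,0],[24,7],[25,2],[27,2],[28,0],[28,7],[32,2],[33,0],[37,5],[39,2],[41,2],[42,0],[42,7],[44,2],[48,2],[50,2],[51,0],[51,1],[51,7],[52,2],[53,0],[60,5],[61,2],[62,2],[62,6],[64,2],[65,0],[65,7],[66,2],[67,2],[67,6],[73,2]]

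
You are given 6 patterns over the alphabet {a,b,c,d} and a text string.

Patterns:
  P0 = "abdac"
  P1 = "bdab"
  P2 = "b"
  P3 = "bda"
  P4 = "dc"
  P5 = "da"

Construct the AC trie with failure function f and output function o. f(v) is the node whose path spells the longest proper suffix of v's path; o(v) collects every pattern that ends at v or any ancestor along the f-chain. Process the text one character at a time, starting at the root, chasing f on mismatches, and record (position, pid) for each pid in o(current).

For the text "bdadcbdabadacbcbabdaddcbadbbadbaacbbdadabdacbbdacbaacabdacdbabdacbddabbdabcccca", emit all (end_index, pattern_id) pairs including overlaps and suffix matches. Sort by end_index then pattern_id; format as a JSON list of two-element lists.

Build:
Trie (insert patterns):
  n0 'ε': a→1 b→6 d→10
  n1 'a': b→2
  n2 'ab': d→3
  n3 'abd': a→4
  n4 'abda': c→5
  n5 'abdac': ·  [P0 ends]
  n6 'b': d→7  [P2 ends]
  n7 'bd': a→8
  n8 'bda': b→9  [P3 ends]
  n9 'bdab': ·  [P1 ends]
  n10 'd': a→12 c→11
  n11 'dc': ·  [P4 ends]
  n12 'da': ·  [P5 ends]

Failure links (BFS by depth):
  n1('a'): parent n0 fail=0; on 'a' 0 → fail=0;  out ∅∪∅=∅
  n6('b'): parent n0 fail=0; on 'b' 0 → fail=0;  out {2}∪∅={2}
  n10('d'): parent n0 fail=0; on 'd' 0 → fail=0;  out ∅∪∅=∅
  n2('ab'): parent n1 fail=0; on 'b' 0 → fail=6;  out ∅∪{2}={2}
  n7('bd'): parent n6 fail=0; on 'd' 0 → fail=10;  out ∅∪∅=∅
  n11('dc'): parent n10 fail=0; on 'c' 0 → fail=0;  out {4}∪∅={4}
  n12('da'): parent n10 fail=0; on 'a' 0 → fail=1;  out {5}∪∅={5}
  n3('abd'): parent n2 fail=6; on 'd' 6 → fail=7;  out ∅∪∅=∅
  n8('bda'): parent n7 fail=10; on 'a' 10 → fail=12;  out {3}∪{5}={3,5}
  n4('abda'): parent n3 fail=7; on 'a' 7 → fail=8;  out ∅∪{3,5}={3,5}
  n9('bdab'): parent n8 fail=12; on 'b' 12→1 → fail=2;  out {1}∪{2}={1,2}
  n5('abdac'): parent n4 fail=8; on 'c' 8→12→1→0 → fail=0;  out {0}∪∅={0}

Text stream:
i=0 'b': node 0→6  emit P2@[0:0]
i=1 'd': node 6→7
i=2 'a': node 7→8  emit P3@[0:2],P5@[1:2]
i=3 'd': node 8→10 (via fail)
i=4 'c': node 10→11  emit P4@[3:4]
i=5 'b': node 11→6 (via fail)  emit P2@[5:5]
i=6 'd': node 6→7
i=7 'a': node 7→8  emit P3@[5:7],P5@[6:7]
i=8 'b': node 8→9  emit P1@[5:8],P2@[8:8]
i=9 'a': node 9→1 (via fail)
i=10 'd': node 1→10 (via fail)
i=11 'a': node 10→12  emit P5@[10:11]
i=12 'c': node 12→0 (via fail)
i=13 'b': node 0→6  emit P2@[13:13]
i=14 'c': node 6→0 (via fail)
i=15 'b': node 0→6  emit P2@[15:15]
i=16 'a': node 6→1 (via fail)
i=17 'b': node 1→2  emit P2@[17:17]
i=18 'd': node 2→3
i=19 'a': node 3→4  emit P3@[17:19],P5@[18:19]
i=20 'd': node 4→10 (via fail)
i=21 'd': node 10→10 (via fail)
i=22 'c': node 10→11  emit P4@[21:22]
i=23 'b': node 11→6 (via fail)  emit P2@[23:23]
i=24 'a': node 6→1 (via fail)
i=25 'd': node 1→10 (via fail)
i=26 'b': node 10→6 (via fail)  emit P2@[26:26]
i=27 'b': node 6→6 (via fail)  emit P2@[27:27]
i=28 'a': node 6→1 (via fail)
i=29 'd': node 1→10 (via fail)
i=30 'b': node 10→6 (via fail)  emit P2@[30:30]
i=31 'a': node 6→1 (via fail)
i=32 'a': node 1→1 (via fail)
i=33 'c': node 1→0 (via fail)
i=34 'b': node 0→6  emit P2@[34:34]
i=35 'b': node 6→6 (via fail)  emit P2@[35:35]
i=36 'd': node 6→7
i=37 'a': node 7→8  emit P3@[35:37],P5@[36:37]
i=38 'd': node 8→10 (via fail)
i=39 'a': node 10→12  emit P5@[38:39]
i=40 'b': node 12→2 (via fail)  emit P2@[40:40]
i=41 'd': node 2→3
i=42 'a': node 3→4  emit P3@[40:42],P5@[41:42]
i=43 'c': node 4→5  emit P0@[39:43]
i=44 'b': node 5→6 (via fail)  emit P2@[44:44]
i=45 'b': node 6→6 (via fail)  emit P2@[45:45]
i=46 'd': node 6→7
i=47 'a': node 7→8  emit P3@[45:47],P5@[46:47]
i=48 'c': node 8→0 (via fail)
i=49 'b': node 0→6  emit P2@[49:49]
i=50 'a': node 6→1 (via fail)
i=51 'a': node 1→1 (via fail)
i=52 'c': node 1→0 (via fail)
i=53 'a': node 0→1
i=54 'b': node 1→2  emit P2@[54:54]
i=55 'd': node 2→3
i=56 'a': node 3→4  emit P3@[54:56],P5@[55:56]
i=57 'c': node 4→5  emit P0@[53:57]
i=58 'd': node 5→10 (via fail)
i=59 'b': node 10→6 (via fail)  emit P2@[59:59]
i=60 'a': node 6→1 (via fail)
i=61 'b': node 1→2  emit P2@[61:61]
i=62 'd': node 2→3
i=63 'a': node 3→4  emit P3@[61:63],P5@[62:63]
i=64 'c': node 4→5  emit P0@[60:64]
i=65 'b': node 5→6 (via fail)  emit P2@[65:65]
i=66 'd': node 6→7
i=67 'd': node 7→10 (via fail)
i=68 'a': node 10→12  emit P5@[67:68]
i=69 'b': node 12→2 (via fail)  emit P2@[69:69]
i=70 'b': node 2→6 (via fail)  emit P2@[70:70]
i=71 'd': node 6→7
i=72 'a': node 7→8  emit P3@[70:72],P5@[71:72]
i=73 'b': node 8→9  emit P1@[70:73],P2@[73:73]
i=74 'c': node 9→0 (via fail)
i=75 'c': node 0→0
i=76 'c': node 0→0
i=77 'c': node 0→0
i=78 'a': node 0→1

Matches: [[0,2],[2,3],[2,5],[4,4],[5,2],[7,3],[7,5],[8,1],[8,2],[11,5],[13,2],[15,2],[17,2],[19,3],[19,5],[22,4],[23,2],[26,2],[27,2],[30,2],[34,2],[35,2],[37,3],[37,5],[39,5],[40,2],[42,3],[42,5],[43,0],[44,2],[45,2],[47,3],[47,5],[49,2],[54,2],[56,3],[56,5],[57,0],[59,2],[61,2],[63,3],[63,5],[64,0],[65,2],[68,5],[69,2],[70,2],[72,3],[72,5],[73,1],[73,2]]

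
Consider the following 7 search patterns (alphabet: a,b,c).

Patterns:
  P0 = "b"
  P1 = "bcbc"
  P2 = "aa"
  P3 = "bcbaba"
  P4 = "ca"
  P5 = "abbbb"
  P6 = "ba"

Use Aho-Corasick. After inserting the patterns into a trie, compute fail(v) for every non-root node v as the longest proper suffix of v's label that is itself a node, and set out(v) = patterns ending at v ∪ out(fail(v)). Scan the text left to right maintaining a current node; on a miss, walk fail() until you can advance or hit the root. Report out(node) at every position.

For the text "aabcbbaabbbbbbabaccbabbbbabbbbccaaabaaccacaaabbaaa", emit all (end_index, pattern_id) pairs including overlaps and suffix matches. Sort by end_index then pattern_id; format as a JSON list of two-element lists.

Build automaton:
Trie nodes:
  n0 'ε': a→5 b→1 c→10
  n1 'b': a→16 c→2  [P0 ends]
  n2 'bc': b→3
  n3 'bcb': a→7 c→4
  n4 'bcbc': ·  [P1 ends]
  n5 'a': a→6 b→12
  n6 'aa': ·  [P2 ends]
  n7 'bcba': b→8
  n8 'bcbab': a→9
  n9 'bcbaba': ·  [P3 ends]
  n10 'c': a→11
  n11 'ca': ·  [P4 ends]
  n12 'ab': b→13
  n13 'abb': b→14
  n14 'abbb': b→15
  n15 'abbbb': ·  [P5 ends]
  n16 'ba': ·  [P6 ends]

Failure links (BFS by depth):
  n1('b'): parent n0 fail=0; on 'b' 0 → fail=0;  out {0}∪∅={0}
  n5('a'): parent n0 fail=0; on 'a' 0 → fail=0;  out ∅∪∅=∅
  n10('c'): parent n0 fail=0; on 'c' 0 → fail=0;  out ∅∪∅=∅
  n2('bc'): parent n1 fail=0; on 'c' 0 → fail=10;  out ∅∪∅=∅
  n6('aa'): parent n5 fail=0; on 'a' 0 → fail=5;  out {2}∪∅={2}
  n11('ca'): parent n10 fail=0; on 'a' 0 → fail=5;  out {4}∪∅={4}
  n12('ab'): parent n5 fail=0; on 'b' 0 → fail=1;  out ∅∪{0}={0}
  n16('ba'): parent n1 fail=0; on 'a' 0 → fail=5;  out {6}∪∅={6}
  n3('bcb'): parent n2 fail=10; on 'b' 10→0 → fail=1;  out ∅∪{0}={0}
  n13('abb'): parent n12 fail=1; on 'b' 1→0 → fail=1;  out ∅∪{0}={0}
  n4('bcbc'): parent n3 fail=1; on 'c' 1 → fail=2;  out {1}∪∅={1}
  n7('bcba'): parent n3 fail=1; on 'a' 1 → fail=16;  out ∅∪{6}={6}
  n14('abbb'): parent n13 fail=1; on 'b' 1→0 → fail=1;  out ∅∪{0}={0}
  n8('bcbab'): parent n7 fail=16; on 'b' 16→5 → fail=12;  out ∅∪{0}={0}
  n15('abbbb'): parent n14 fail=1; on 'b' 1→0 → fail=1;  out {5}∪{0}={0,5}
  n9('bcbaba'): parent n8 fail=12; on 'a' 12→1 → fail=16;  out {3}∪{6}={3,6}

Scan:
[0] read 'a'  n0⇒n5
[1] read 'a'  n5⇒n6  → match P2@[0:1]
[2] read 'b'  n6⇒n12 ·f  → match P0@[2:2]
[3] read 'c'  n12⇒n2 ·f
[4] read 'b'  n2⇒n3  → match P0@[4:4]
[5] read 'b'  n3⇒n1 ·f  → match P0@[5:5]
[6] read 'a'  n1⇒n16  → match P6@[5:6]
[7] read 'a'  n16⇒n6 ·f  → match P2@[6:7]
[8] read 'b'  n6⇒n12 ·f  → match P0@[8:8]
[9] read 'b'  n12⇒n13  → match P0@[9:9]
[10] read 'b'  n13⇒n14  → match P0@[10:10]
[11] read 'b'  n14⇒n15  → match P0@[11:11],P5@[7:11]
[12] read 'b'  n15⇒n1 ·f  → match P0@[12:12]
[13] read 'b'  n1⇒n1 ·f  → match P0@[13:13]
[14] read 'a'  n1⇒n16  → match P6@[13:14]
[15] read 'b'  n16⇒n12 ·f  → match P0@[15:15]
[16] read 'a'  n12⇒n16 ·f  → match P6@[15:16]
[17] read 'c'  n16⇒n10 ·f
[18] read 'c'  n10⇒n10 ·f
[19] read 'b'  n10⇒n1 ·f  → match P0@[19:19]
[20] read 'a'  n1⇒n16  → match P6@[19:20]
[21] read 'b'  n16⇒n12 ·f  → match P0@[21:21]
[22] read 'b'  n12⇒n13  → match P0@[22:22]
[23] read 'b'  n13⇒n14  → match P0@[23:23]
[24] read 'b'  n14⇒n15  → match P0@[24:24],P5@[20:24]
[25] read 'a'  n15⇒n16 ·f  → match P6@[24:25]
[26] read 'b'  n16⇒n12 ·f  → match P0@[26:26]
[27] read 'b'  n12⇒n13  → match P0@[27:27]
[28] read 'b'  n13⇒n14  → match P0@[28:28]
[29] read 'b'  n14⇒n15  → match P0@[29:29],P5@[25:29]
[30] read 'c'  n15⇒n2 ·f
[31] read 'c'  n2⇒n10 ·f
[32] read 'a'  n10⇒n11  → match P4@[31:32]
[33] read 'a'  n11⇒n6 ·f  → match P2@[32:33]
[34] read 'a'  n6⇒n6 ·f  → match P2@[33:34]
[35] read 'b'  n6⇒n12 ·f  → match P0@[35:35]
[36] read 'a'  n12⇒n16 ·f  → match P6@[35:36]
[37] read 'a'  n16⇒n6 ·f  → match P2@[36:37]
[38] read 'c'  n6⇒n10 ·f
[39] read 'c'  n10⇒n10 ·f
[40] read 'a'  n10⇒n11  → match P4@[39:40]
[41] read 'c'  n11⇒n10 ·f
[42] read 'a'  n10⇒n11  → match P4@[41:42]
[43] read 'a'  n11⇒n6 ·f  → match P2@[42:43]
[44] read 'a'  n6⇒n6 ·f  → match P2@[43:44]
[45] read 'b'  n6⇒n12 ·f  → match P0@[45:45]
[46] read 'b'  n12⇒n13  → match P0@[46:46]
[47] read 'a'  n13⇒n16 ·f  → match P6@[46:47]
[48] read 'a'  n16⇒n6 ·f  → match P2@[47:48]
[49] read 'a'  n6⇒n6 ·f  → match P2@[48:49]

Matches: [[1,2],[2,0],[4,0],[5,0],[6,6],[7,2],[8,0],[9,0],[10,0],[11,0],[11,5],[12,0],[13,0],[14,6],[15,0],[16,6],[19,0],[20,6],[21,0],[22,0],[23,0],[24,0],[24,5],[25,6],[26,0],[27,0],[28,0],[29,0],[29,5],[32,4],[33,2],[34,2],[35,0],[36,6],[37,2],[40,4],[42,4],[43,2],[44,2],[45,0],[46,0],[47,6],[48,2],[49,2]]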